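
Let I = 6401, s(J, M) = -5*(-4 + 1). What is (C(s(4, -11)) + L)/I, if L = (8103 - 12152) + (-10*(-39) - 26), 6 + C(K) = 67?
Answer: -3624/6401 ≈ -0.56616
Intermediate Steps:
s(J, M) = 15 (s(J, M) = -5*(-3) = 15)
C(K) = 61 (C(K) = -6 + 67 = 61)
L = -3685 (L = -4049 + (390 - 26) = -4049 + 364 = -3685)
(C(s(4, -11)) + L)/I = (61 - 3685)/6401 = -3624*1/6401 = -3624/6401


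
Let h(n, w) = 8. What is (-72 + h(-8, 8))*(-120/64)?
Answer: 120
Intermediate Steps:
(-72 + h(-8, 8))*(-120/64) = (-72 + 8)*(-120/64) = -(-7680)/64 = -64*(-15/8) = 120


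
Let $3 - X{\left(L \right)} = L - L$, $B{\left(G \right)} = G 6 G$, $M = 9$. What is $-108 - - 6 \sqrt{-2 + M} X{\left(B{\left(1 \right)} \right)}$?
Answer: $-108 + 18 \sqrt{7} \approx -60.376$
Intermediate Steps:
$B{\left(G \right)} = 6 G^{2}$ ($B{\left(G \right)} = 6 G G = 6 G^{2}$)
$X{\left(L \right)} = 3$ ($X{\left(L \right)} = 3 - \left(L - L\right) = 3 - 0 = 3 + 0 = 3$)
$-108 - - 6 \sqrt{-2 + M} X{\left(B{\left(1 \right)} \right)} = -108 - - 6 \sqrt{-2 + 9} \cdot 3 = -108 - - 6 \sqrt{7} \cdot 3 = -108 - - 18 \sqrt{7} = -108 + 18 \sqrt{7}$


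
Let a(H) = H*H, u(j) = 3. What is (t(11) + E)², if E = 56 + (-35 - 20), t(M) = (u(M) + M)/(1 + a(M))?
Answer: 4624/3721 ≈ 1.2427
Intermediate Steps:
a(H) = H²
t(M) = (3 + M)/(1 + M²)
E = 1 (E = 56 - 55 = 1)
(t(11) + E)² = ((3 + 11)/(1 + 11²) + 1)² = (14/(1 + 121) + 1)² = (14/122 + 1)² = ((1/122)*14 + 1)² = (7/61 + 1)² = (68/61)² = 4624/3721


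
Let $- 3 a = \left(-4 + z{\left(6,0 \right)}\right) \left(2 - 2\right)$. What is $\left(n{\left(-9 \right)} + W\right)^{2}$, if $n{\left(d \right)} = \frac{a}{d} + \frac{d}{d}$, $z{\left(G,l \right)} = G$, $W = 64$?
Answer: $4225$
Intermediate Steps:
$a = 0$ ($a = - \frac{\left(-4 + 6\right) \left(2 - 2\right)}{3} = - \frac{2 \cdot 0}{3} = \left(- \frac{1}{3}\right) 0 = 0$)
$n{\left(d \right)} = 1$ ($n{\left(d \right)} = \frac{0}{d} + \frac{d}{d} = 0 + 1 = 1$)
$\left(n{\left(-9 \right)} + W\right)^{2} = \left(1 + 64\right)^{2} = 65^{2} = 4225$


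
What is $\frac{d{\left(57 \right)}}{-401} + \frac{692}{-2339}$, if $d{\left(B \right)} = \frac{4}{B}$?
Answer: $- \frac{15826400}{53462523} \approx -0.29603$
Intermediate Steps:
$\frac{d{\left(57 \right)}}{-401} + \frac{692}{-2339} = \frac{4 \cdot \frac{1}{57}}{-401} + \frac{692}{-2339} = 4 \cdot \frac{1}{57} \left(- \frac{1}{401}\right) + 692 \left(- \frac{1}{2339}\right) = \frac{4}{57} \left(- \frac{1}{401}\right) - \frac{692}{2339} = - \frac{4}{22857} - \frac{692}{2339} = - \frac{15826400}{53462523}$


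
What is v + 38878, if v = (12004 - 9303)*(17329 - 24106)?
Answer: -18265799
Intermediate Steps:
v = -18304677 (v = 2701*(-6777) = -18304677)
v + 38878 = -18304677 + 38878 = -18265799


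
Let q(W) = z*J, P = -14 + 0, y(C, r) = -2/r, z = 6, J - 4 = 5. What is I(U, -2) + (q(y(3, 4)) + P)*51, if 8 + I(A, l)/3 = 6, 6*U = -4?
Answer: 2034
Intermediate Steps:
J = 9 (J = 4 + 5 = 9)
U = -⅔ (U = (⅙)*(-4) = -⅔ ≈ -0.66667)
I(A, l) = -6 (I(A, l) = -24 + 3*6 = -24 + 18 = -6)
P = -14
q(W) = 54 (q(W) = 6*9 = 54)
I(U, -2) + (q(y(3, 4)) + P)*51 = -6 + (54 - 14)*51 = -6 + 40*51 = -6 + 2040 = 2034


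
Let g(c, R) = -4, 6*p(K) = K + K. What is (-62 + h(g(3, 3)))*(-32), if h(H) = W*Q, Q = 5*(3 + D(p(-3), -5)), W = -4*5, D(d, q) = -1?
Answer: 8384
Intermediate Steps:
p(K) = K/3 (p(K) = (K + K)/6 = (2*K)/6 = K/3)
W = -20
Q = 10 (Q = 5*(3 - 1) = 5*2 = 10)
h(H) = -200 (h(H) = -20*10 = -200)
(-62 + h(g(3, 3)))*(-32) = (-62 - 200)*(-32) = -262*(-32) = 8384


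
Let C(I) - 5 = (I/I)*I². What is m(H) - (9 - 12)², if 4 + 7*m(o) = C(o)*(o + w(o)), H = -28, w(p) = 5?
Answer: -2602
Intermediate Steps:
C(I) = 5 + I² (C(I) = 5 + (I/I)*I² = 5 + 1*I² = 5 + I²)
m(o) = -4/7 + (5 + o)*(5 + o²)/7 (m(o) = -4/7 + ((5 + o²)*(o + 5))/7 = -4/7 + ((5 + o²)*(5 + o))/7 = -4/7 + ((5 + o)*(5 + o²))/7 = -4/7 + (5 + o)*(5 + o²)/7)
m(H) - (9 - 12)² = (3 + (5/7)*(-28)² + (⅐)*(-28)*(5 + (-28)²)) - (9 - 12)² = (3 + (5/7)*784 + (⅐)*(-28)*(5 + 784)) - 1*(-3)² = (3 + 560 + (⅐)*(-28)*789) - 1*9 = (3 + 560 - 3156) - 9 = -2593 - 9 = -2602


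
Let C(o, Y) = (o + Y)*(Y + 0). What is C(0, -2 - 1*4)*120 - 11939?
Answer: -7619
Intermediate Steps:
C(o, Y) = Y*(Y + o) (C(o, Y) = (Y + o)*Y = Y*(Y + o))
C(0, -2 - 1*4)*120 - 11939 = ((-2 - 1*4)*((-2 - 1*4) + 0))*120 - 11939 = ((-2 - 4)*((-2 - 4) + 0))*120 - 11939 = -6*(-6 + 0)*120 - 11939 = -6*(-6)*120 - 11939 = 36*120 - 11939 = 4320 - 11939 = -7619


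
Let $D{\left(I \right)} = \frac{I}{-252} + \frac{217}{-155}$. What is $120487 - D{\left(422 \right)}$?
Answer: $\frac{75908747}{630} \approx 1.2049 \cdot 10^{5}$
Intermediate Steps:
$D{\left(I \right)} = - \frac{7}{5} - \frac{I}{252}$ ($D{\left(I \right)} = I \left(- \frac{1}{252}\right) + 217 \left(- \frac{1}{155}\right) = - \frac{I}{252} - \frac{7}{5} = - \frac{7}{5} - \frac{I}{252}$)
$120487 - D{\left(422 \right)} = 120487 - \left(- \frac{7}{5} - \frac{211}{126}\right) = 120487 - - \frac{1937}{630} = 120487 + \frac{1937}{630} = \frac{75908747}{630}$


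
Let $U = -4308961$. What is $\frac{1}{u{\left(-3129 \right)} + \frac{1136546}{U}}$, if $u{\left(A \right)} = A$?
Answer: $- \frac{4308961}{13483875515} \approx -0.00031956$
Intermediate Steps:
$\frac{1}{u{\left(-3129 \right)} + \frac{1136546}{U}} = \frac{1}{-3129 + \frac{1136546}{-4308961}} = \frac{1}{-3129 + 1136546 \left(- \frac{1}{4308961}\right)} = \frac{1}{-3129 - \frac{1136546}{4308961}} = \frac{1}{- \frac{13483875515}{4308961}} = - \frac{4308961}{13483875515}$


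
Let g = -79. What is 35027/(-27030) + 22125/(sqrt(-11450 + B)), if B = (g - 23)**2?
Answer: -35027/27030 - 22125*I*sqrt(1046)/1046 ≈ -1.2959 - 684.1*I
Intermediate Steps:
B = 10404 (B = (-79 - 23)**2 = (-102)**2 = 10404)
35027/(-27030) + 22125/(sqrt(-11450 + B)) = 35027/(-27030) + 22125/(sqrt(-11450 + 10404)) = 35027*(-1/27030) + 22125/(sqrt(-1046)) = -35027/27030 + 22125/((I*sqrt(1046))) = -35027/27030 + 22125*(-I*sqrt(1046)/1046) = -35027/27030 - 22125*I*sqrt(1046)/1046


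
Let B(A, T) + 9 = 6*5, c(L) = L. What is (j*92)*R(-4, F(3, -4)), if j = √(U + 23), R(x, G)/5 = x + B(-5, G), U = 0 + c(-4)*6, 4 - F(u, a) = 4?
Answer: 7820*I ≈ 7820.0*I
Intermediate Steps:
F(u, a) = 0 (F(u, a) = 4 - 1*4 = 4 - 4 = 0)
B(A, T) = 21 (B(A, T) = -9 + 6*5 = -9 + 30 = 21)
U = -24 (U = 0 - 4*6 = 0 - 24 = -24)
R(x, G) = 105 + 5*x (R(x, G) = 5*(x + 21) = 5*(21 + x) = 105 + 5*x)
j = I (j = √(-24 + 23) = √(-1) = I ≈ 1.0*I)
(j*92)*R(-4, F(3, -4)) = (I*92)*(105 + 5*(-4)) = (92*I)*(105 - 20) = (92*I)*85 = 7820*I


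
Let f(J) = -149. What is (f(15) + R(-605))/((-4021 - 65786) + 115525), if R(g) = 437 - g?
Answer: 893/45718 ≈ 0.019533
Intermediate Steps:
(f(15) + R(-605))/((-4021 - 65786) + 115525) = (-149 + (437 - 1*(-605)))/((-4021 - 65786) + 115525) = (-149 + (437 + 605))/(-69807 + 115525) = (-149 + 1042)/45718 = 893*(1/45718) = 893/45718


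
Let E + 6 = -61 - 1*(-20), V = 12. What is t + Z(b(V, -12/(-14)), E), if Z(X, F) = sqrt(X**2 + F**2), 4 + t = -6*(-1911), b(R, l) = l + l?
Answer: 11462 + sqrt(108385)/7 ≈ 11509.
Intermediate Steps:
b(R, l) = 2*l
t = 11462 (t = -4 - 6*(-1911) = -4 + 11466 = 11462)
E = -47 (E = -6 + (-61 - 1*(-20)) = -6 + (-61 + 20) = -6 - 41 = -47)
Z(X, F) = sqrt(F**2 + X**2)
t + Z(b(V, -12/(-14)), E) = 11462 + sqrt((-47)**2 + (2*(-12/(-14)))**2) = 11462 + sqrt(2209 + (2*(-12*(-1/14)))**2) = 11462 + sqrt(2209 + (2*(6/7))**2) = 11462 + sqrt(2209 + (12/7)**2) = 11462 + sqrt(2209 + 144/49) = 11462 + sqrt(108385/49) = 11462 + sqrt(108385)/7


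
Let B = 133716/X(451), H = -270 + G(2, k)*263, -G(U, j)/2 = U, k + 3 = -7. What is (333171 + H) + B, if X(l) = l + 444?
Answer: 297138571/895 ≈ 3.3200e+5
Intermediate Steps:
X(l) = 444 + l
k = -10 (k = -3 - 7 = -10)
G(U, j) = -2*U
H = -1322 (H = -270 - 2*2*263 = -270 - 4*263 = -270 - 1052 = -1322)
B = 133716/895 (B = 133716/(444 + 451) = 133716/895 ≈ 149.40)
(333171 + H) + B = (333171 - 1322) + 133716/895 = 331849 + 133716/895 = 297138571/895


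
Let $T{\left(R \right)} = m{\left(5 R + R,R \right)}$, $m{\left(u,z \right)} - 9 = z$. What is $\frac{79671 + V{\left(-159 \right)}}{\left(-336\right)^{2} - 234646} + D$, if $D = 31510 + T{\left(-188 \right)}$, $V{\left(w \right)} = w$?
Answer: $\frac{1907234869}{60875} \approx 31330.0$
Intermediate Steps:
$m{\left(u,z \right)} = 9 + z$
$T{\left(R \right)} = 9 + R$
$D = 31331$ ($D = 31510 + \left(9 - 188\right) = 31510 - 179 = 31331$)
$\frac{79671 + V{\left(-159 \right)}}{\left(-336\right)^{2} - 234646} + D = \frac{79671 - 159}{\left(-336\right)^{2} - 234646} + 31331 = \frac{79512}{112896 - 234646} + 31331 = \frac{79512}{-121750} + 31331 = 79512 \left(- \frac{1}{121750}\right) + 31331 = - \frac{39756}{60875} + 31331 = \frac{1907234869}{60875}$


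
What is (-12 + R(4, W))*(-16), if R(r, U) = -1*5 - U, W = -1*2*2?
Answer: 208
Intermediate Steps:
W = -4 (W = -2*2 = -4)
R(r, U) = -5 - U
(-12 + R(4, W))*(-16) = (-12 + (-5 - 1*(-4)))*(-16) = (-12 + (-5 + 4))*(-16) = (-12 - 1)*(-16) = -13*(-16) = 208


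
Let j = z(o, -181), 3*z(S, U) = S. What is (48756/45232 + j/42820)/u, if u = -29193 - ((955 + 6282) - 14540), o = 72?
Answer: -130551093/2649831344600 ≈ -4.9268e-5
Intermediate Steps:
z(S, U) = S/3
j = 24 (j = (⅓)*72 = 24)
u = -21890 (u = -29193 - (7237 - 14540) = -29193 - 1*(-7303) = -29193 + 7303 = -21890)
(48756/45232 + j/42820)/u = (48756/45232 + 24/42820)/(-21890) = (48756*(1/45232) + 24*(1/42820))*(-1/21890) = (12189/11308 + 6/10705)*(-1/21890) = (130551093/121052140)*(-1/21890) = -130551093/2649831344600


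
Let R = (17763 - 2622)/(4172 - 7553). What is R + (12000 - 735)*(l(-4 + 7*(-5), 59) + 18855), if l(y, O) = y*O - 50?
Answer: 4276103777/23 ≈ 1.8592e+8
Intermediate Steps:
l(y, O) = -50 + O*y (l(y, O) = O*y - 50 = -50 + O*y)
R = -103/23 (R = 15141/(-3381) = 15141*(-1/3381) = -103/23 ≈ -4.4783)
R + (12000 - 735)*(l(-4 + 7*(-5), 59) + 18855) = -103/23 + (12000 - 735)*((-50 + 59*(-4 + 7*(-5))) + 18855) = -103/23 + 11265*((-50 + 59*(-4 - 35)) + 18855) = -103/23 + 11265*((-50 + 59*(-39)) + 18855) = -103/23 + 11265*((-50 - 2301) + 18855) = -103/23 + 11265*(-2351 + 18855) = -103/23 + 11265*16504 = -103/23 + 185917560 = 4276103777/23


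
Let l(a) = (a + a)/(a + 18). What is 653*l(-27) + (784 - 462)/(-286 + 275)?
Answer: 42776/11 ≈ 3888.7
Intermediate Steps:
l(a) = 2*a/(18 + a) (l(a) = (2*a)/(18 + a) = 2*a/(18 + a))
653*l(-27) + (784 - 462)/(-286 + 275) = 653*(2*(-27)/(18 - 27)) + (784 - 462)/(-286 + 275) = 653*(2*(-27)/(-9)) + 322/(-11) = 653*(2*(-27)*(-⅑)) + 322*(-1/11) = 653*6 - 322/11 = 3918 - 322/11 = 42776/11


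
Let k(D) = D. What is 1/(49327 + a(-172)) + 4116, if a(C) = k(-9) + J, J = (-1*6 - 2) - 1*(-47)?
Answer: 203153413/49357 ≈ 4116.0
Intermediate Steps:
J = 39 (J = (-6 - 2) + 47 = -8 + 47 = 39)
a(C) = 30 (a(C) = -9 + 39 = 30)
1/(49327 + a(-172)) + 4116 = 1/(49327 + 30) + 4116 = 1/49357 + 4116 = 203153413/49357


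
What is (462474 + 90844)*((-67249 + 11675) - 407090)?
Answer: -256000319152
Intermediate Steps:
(462474 + 90844)*((-67249 + 11675) - 407090) = 553318*(-55574 - 407090) = 553318*(-462664) = -256000319152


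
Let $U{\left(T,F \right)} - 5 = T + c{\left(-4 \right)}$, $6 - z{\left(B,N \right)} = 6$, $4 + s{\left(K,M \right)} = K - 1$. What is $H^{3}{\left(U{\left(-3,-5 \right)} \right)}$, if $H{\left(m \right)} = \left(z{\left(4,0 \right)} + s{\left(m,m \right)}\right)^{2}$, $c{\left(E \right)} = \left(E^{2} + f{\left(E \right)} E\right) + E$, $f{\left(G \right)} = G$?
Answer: $244140625$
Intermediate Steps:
$s{\left(K,M \right)} = -5 + K$ ($s{\left(K,M \right)} = -4 + \left(K - 1\right) = -4 + \left(-1 + K\right) = -5 + K$)
$c{\left(E \right)} = E + 2 E^{2}$ ($c{\left(E \right)} = \left(E^{2} + E E\right) + E = \left(E^{2} + E^{2}\right) + E = 2 E^{2} + E = E + 2 E^{2}$)
$z{\left(B,N \right)} = 0$ ($z{\left(B,N \right)} = 6 - 6 = 0$)
$U{\left(T,F \right)} = 33 + T$ ($U{\left(T,F \right)} = 5 + \left(T - 4 \left(1 + 2 \left(-4\right)\right)\right) = 5 + \left(T - 4 \left(1 - 8\right)\right) = 5 + \left(T - -28\right) = 5 + \left(T + 28\right) = 5 + \left(28 + T\right) = 33 + T$)
$H{\left(m \right)} = \left(-5 + m\right)^{2}$ ($H{\left(m \right)} = \left(0 + \left(-5 + m\right)\right)^{2} = \left(-5 + m\right)^{2}$)
$H^{3}{\left(U{\left(-3,-5 \right)} \right)} = \left(\left(-5 + \left(33 - 3\right)\right)^{2}\right)^{3} = \left(\left(-5 + 30\right)^{2}\right)^{3} = \left(25^{2}\right)^{3} = 625^{3} = 244140625$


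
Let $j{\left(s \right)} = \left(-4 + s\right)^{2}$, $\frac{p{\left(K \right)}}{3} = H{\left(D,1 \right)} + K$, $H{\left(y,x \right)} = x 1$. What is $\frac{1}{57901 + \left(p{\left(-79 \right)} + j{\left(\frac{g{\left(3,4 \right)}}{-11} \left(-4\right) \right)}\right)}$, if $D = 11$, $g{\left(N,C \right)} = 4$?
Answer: $\frac{121}{6978491} \approx 1.7339 \cdot 10^{-5}$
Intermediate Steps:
$H{\left(y,x \right)} = x$
$p{\left(K \right)} = 3 + 3 K$ ($p{\left(K \right)} = 3 \left(1 + K\right) = 3 + 3 K$)
$\frac{1}{57901 + \left(p{\left(-79 \right)} + j{\left(\frac{g{\left(3,4 \right)}}{-11} \left(-4\right) \right)}\right)} = \frac{1}{57901 + \left(\left(3 + 3 \left(-79\right)\right) + \left(-4 + \frac{4}{-11} \left(-4\right)\right)^{2}\right)} = \frac{1}{57901 + \left(\left(3 - 237\right) + \left(-4 + 4 \left(- \frac{1}{11}\right) \left(-4\right)\right)^{2}\right)} = \frac{1}{57901 - \left(234 - \left(-4 - - \frac{16}{11}\right)^{2}\right)} = \frac{1}{57901 - \left(234 - \left(-4 + \frac{16}{11}\right)^{2}\right)} = \frac{1}{57901 - \left(234 - \left(- \frac{28}{11}\right)^{2}\right)} = \frac{1}{57901 + \left(-234 + \frac{784}{121}\right)} = \frac{1}{57901 - \frac{27530}{121}} = \frac{1}{\frac{6978491}{121}} = \frac{121}{6978491}$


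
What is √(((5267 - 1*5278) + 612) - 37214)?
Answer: I*√36613 ≈ 191.35*I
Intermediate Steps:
√(((5267 - 1*5278) + 612) - 37214) = √(((5267 - 5278) + 612) - 37214) = √((-11 + 612) - 37214) = √(601 - 37214) = √(-36613) = I*√36613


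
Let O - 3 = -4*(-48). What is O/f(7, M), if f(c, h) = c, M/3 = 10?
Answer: 195/7 ≈ 27.857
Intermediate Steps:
M = 30 (M = 3*10 = 30)
O = 195 (O = 3 - 4*(-48) = 3 + 192 = 195)
O/f(7, M) = 195/7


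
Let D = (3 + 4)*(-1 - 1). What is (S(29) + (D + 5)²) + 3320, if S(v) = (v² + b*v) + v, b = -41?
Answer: 3082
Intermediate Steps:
D = -14 (D = 7*(-2) = -14)
S(v) = v² - 40*v (S(v) = (v² - 41*v) + v = v² - 40*v)
(S(29) + (D + 5)²) + 3320 = (29*(-40 + 29) + (-14 + 5)²) + 3320 = (29*(-11) + (-9)²) + 3320 = (-319 + 81) + 3320 = -238 + 3320 = 3082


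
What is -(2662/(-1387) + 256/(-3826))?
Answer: 5269942/2653331 ≈ 1.9862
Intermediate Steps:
-(2662/(-1387) + 256/(-3826)) = -(2662*(-1/1387) + 256*(-1/3826)) = -(-2662/1387 - 128/1913) = -1*(-5269942/2653331) = 5269942/2653331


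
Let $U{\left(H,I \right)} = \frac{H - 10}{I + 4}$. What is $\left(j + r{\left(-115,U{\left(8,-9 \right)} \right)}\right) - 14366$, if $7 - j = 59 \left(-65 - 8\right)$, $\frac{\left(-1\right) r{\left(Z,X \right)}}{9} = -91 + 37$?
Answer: $-9566$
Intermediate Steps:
$U{\left(H,I \right)} = \frac{-10 + H}{4 + I}$
$r{\left(Z,X \right)} = 486$ ($r{\left(Z,X \right)} = - 9 \left(-91 + 37\right) = \left(-9\right) \left(-54\right) = 486$)
$j = 4314$ ($j = 7 - 59 \left(-65 - 8\right) = 7 - 59 \left(-73\right) = 7 - -4307 = 7 + 4307 = 4314$)
$\left(j + r{\left(-115,U{\left(8,-9 \right)} \right)}\right) - 14366 = \left(4314 + 486\right) - 14366 = 4800 - 14366 = -9566$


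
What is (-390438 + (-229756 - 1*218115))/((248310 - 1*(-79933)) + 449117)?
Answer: -838309/777360 ≈ -1.0784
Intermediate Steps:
(-390438 + (-229756 - 1*218115))/((248310 - 1*(-79933)) + 449117) = (-390438 + (-229756 - 218115))/((248310 + 79933) + 449117) = (-390438 - 447871)/(328243 + 449117) = -838309/777360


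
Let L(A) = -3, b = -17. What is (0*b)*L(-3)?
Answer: 0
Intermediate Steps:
(0*b)*L(-3) = (0*(-17))*(-3) = 0*(-3) = 0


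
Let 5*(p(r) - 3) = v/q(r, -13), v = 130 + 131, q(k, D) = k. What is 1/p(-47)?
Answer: 235/444 ≈ 0.52928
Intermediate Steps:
v = 261
p(r) = 3 + 261/(5*r) (p(r) = 3 + (261/r)/5 = 3 + 261/(5*r))
1/p(-47) = 1/(3 + (261/5)/(-47)) = 1/(3 + (261/5)*(-1/47)) = 1/(3 - 261/235) = 1/(444/235) = 235/444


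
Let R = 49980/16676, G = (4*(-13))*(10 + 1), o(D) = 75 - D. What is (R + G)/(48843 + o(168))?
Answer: -2372173/203238750 ≈ -0.011672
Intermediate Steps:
G = -572 (G = -52*11 = -572)
R = 12495/4169 (R = 49980*(1/16676) = 12495/4169 ≈ 2.9971)
(R + G)/(48843 + o(168)) = (12495/4169 - 572)/(48843 + (75 - 1*168)) = -2372173/(4169*(48843 + (75 - 168))) = -2372173/(4169*(48843 - 93)) = -2372173/4169/48750 = -2372173/4169*1/48750 = -2372173/203238750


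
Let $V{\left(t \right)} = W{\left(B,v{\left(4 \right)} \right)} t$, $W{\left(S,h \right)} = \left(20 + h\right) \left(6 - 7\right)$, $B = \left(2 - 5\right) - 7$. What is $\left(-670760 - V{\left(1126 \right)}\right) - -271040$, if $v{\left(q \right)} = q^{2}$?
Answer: $-359184$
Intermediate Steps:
$B = -10$ ($B = -3 - 7 = -10$)
$W{\left(S,h \right)} = -20 - h$ ($W{\left(S,h \right)} = \left(20 + h\right) \left(-1\right) = -20 - h$)
$V{\left(t \right)} = - 36 t$ ($V{\left(t \right)} = \left(-20 - 4^{2}\right) t = \left(-20 - 16\right) t = - 36 t$)
$\left(-670760 - V{\left(1126 \right)}\right) - -271040 = \left(-670760 - \left(-36\right) 1126\right) - -271040 = \left(-670760 - -40536\right) + 271040 = \left(-670760 + 40536\right) + 271040 = -630224 + 271040 = -359184$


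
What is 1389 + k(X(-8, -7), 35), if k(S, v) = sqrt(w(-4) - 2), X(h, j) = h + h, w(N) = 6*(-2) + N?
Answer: 1389 + 3*I*sqrt(2) ≈ 1389.0 + 4.2426*I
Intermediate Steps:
w(N) = -12 + N
X(h, j) = 2*h
k(S, v) = 3*I*sqrt(2) (k(S, v) = sqrt((-12 - 4) - 2) = sqrt(-16 - 2) = sqrt(-18) = 3*I*sqrt(2))
1389 + k(X(-8, -7), 35) = 1389 + 3*I*sqrt(2)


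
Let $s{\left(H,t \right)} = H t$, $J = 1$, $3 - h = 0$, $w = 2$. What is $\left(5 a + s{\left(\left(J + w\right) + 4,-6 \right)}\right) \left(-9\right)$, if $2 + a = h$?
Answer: $333$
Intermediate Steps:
$h = 3$ ($h = 3 - 0 = 3 + 0 = 3$)
$a = 1$ ($a = -2 + 3 = 1$)
$\left(5 a + s{\left(\left(J + w\right) + 4,-6 \right)}\right) \left(-9\right) = \left(5 \cdot 1 + \left(\left(1 + 2\right) + 4\right) \left(-6\right)\right) \left(-9\right) = \left(5 + \left(3 + 4\right) \left(-6\right)\right) \left(-9\right) = \left(5 + 7 \left(-6\right)\right) \left(-9\right) = \left(5 - 42\right) \left(-9\right) = \left(-37\right) \left(-9\right) = 333$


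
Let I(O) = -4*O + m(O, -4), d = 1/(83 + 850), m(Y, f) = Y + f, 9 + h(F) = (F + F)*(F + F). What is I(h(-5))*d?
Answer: -277/933 ≈ -0.29689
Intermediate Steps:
h(F) = -9 + 4*F**2 (h(F) = -9 + (F + F)*(F + F) = -9 + (2*F)*(2*F) = -9 + 4*F**2)
d = 1/933 ≈ 0.0010718
I(O) = -4 - 3*O (I(O) = -4*O + (O - 4) = -4*O + (-4 + O) = -4 - 3*O)
I(h(-5))*d = (-4 - 3*(-9 + 4*(-5)**2))*(1/933) = (-4 - 3*(-9 + 4*25))*(1/933) = (-4 - 3*(-9 + 100))*(1/933) = (-4 - 3*91)*(1/933) = (-4 - 273)*(1/933) = -277*1/933 = -277/933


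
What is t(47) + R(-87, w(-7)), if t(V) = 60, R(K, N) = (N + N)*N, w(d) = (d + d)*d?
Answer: 19268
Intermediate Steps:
w(d) = 2*d**2 (w(d) = (2*d)*d = 2*d**2)
R(K, N) = 2*N**2 (R(K, N) = (2*N)*N = 2*N**2)
t(47) + R(-87, w(-7)) = 60 + 2*(2*(-7)**2)**2 = 60 + 2*(2*49)**2 = 60 + 2*98**2 = 60 + 2*9604 = 60 + 19208 = 19268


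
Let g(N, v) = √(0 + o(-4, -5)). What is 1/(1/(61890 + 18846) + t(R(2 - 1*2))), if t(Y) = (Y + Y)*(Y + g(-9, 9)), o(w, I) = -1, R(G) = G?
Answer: 80736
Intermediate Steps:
g(N, v) = I (g(N, v) = √(0 - 1) = √(-1) = I)
t(Y) = 2*Y*(I + Y) (t(Y) = (Y + Y)*(Y + I) = (2*Y)*(I + Y) = 2*Y*(I + Y))
1/(1/(61890 + 18846) + t(R(2 - 1*2))) = 1/(1/(61890 + 18846) + 2*(2 - 1*2)*(I + (2 - 1*2))) = 1/(1/80736 + 2*(2 - 2)*(I + (2 - 2))) = 1/(1/80736 + 2*0*(I + 0)) = 1/(1/80736 + 2*0*I) = 1/(1/80736 + 0) = 1/(1/80736) = 80736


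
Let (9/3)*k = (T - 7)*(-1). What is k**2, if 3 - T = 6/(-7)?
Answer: 484/441 ≈ 1.0975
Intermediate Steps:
T = 27/7 (T = 3 - 6/(-7) = 3 - 6*(-1)/7 = 3 - 1*(-6/7) = 3 + 6/7 = 27/7 ≈ 3.8571)
k = 22/21 (k = ((27/7 - 7)*(-1))/3 = (-22/7*(-1))/3 = (1/3)*(22/7) = 22/21 ≈ 1.0476)
k**2 = (22/21)**2 = 484/441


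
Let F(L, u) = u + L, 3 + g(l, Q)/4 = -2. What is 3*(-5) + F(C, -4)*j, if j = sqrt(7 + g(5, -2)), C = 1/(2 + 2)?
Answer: -15 - 15*I*sqrt(13)/4 ≈ -15.0 - 13.521*I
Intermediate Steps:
g(l, Q) = -20 (g(l, Q) = -12 + 4*(-2) = -12 - 8 = -20)
C = 1/4 ≈ 0.25000
F(L, u) = L + u
j = I*sqrt(13) (j = sqrt(7 - 20) = sqrt(-13) = I*sqrt(13) ≈ 3.6056*I)
3*(-5) + F(C, -4)*j = 3*(-5) + (1/4 - 4)*(I*sqrt(13)) = -15 - 15*I*sqrt(13)/4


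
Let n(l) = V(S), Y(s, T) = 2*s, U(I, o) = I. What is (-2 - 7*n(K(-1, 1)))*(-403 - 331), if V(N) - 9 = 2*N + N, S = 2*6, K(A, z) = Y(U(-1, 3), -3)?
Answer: 232678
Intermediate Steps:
K(A, z) = -2 (K(A, z) = 2*(-1) = -2)
S = 12
V(N) = 9 + 3*N (V(N) = 9 + (2*N + N) = 9 + 3*N)
n(l) = 45 (n(l) = 9 + 3*12 = 9 + 36 = 45)
(-2 - 7*n(K(-1, 1)))*(-403 - 331) = (-2 - 7*45)*(-403 - 331) = (-2 - 315)*(-734) = -317*(-734) = 232678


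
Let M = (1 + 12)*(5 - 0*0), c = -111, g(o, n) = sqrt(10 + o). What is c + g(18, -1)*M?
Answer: -111 + 130*sqrt(7) ≈ 232.95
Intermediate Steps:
M = 65 (M = 13*(5 - 1*0) = 13*(5 + 0) = 13*5 = 65)
c + g(18, -1)*M = -111 + sqrt(10 + 18)*65 = -111 + sqrt(28)*65 = -111 + (2*sqrt(7))*65 = -111 + 130*sqrt(7)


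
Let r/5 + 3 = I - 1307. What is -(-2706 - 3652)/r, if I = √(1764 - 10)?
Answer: -832898/857173 - 3179*√1754/4285865 ≈ -1.0027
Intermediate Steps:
I = √1754 ≈ 41.881
r = -6550 + 5*√1754 (r = -15 + 5*(√1754 - 1307) = -15 + 5*(-1307 + √1754) = -15 + (-6535 + 5*√1754) = -6550 + 5*√1754 ≈ -6340.6)
-(-2706 - 3652)/r = -(-2706 - 3652)/(-6550 + 5*√1754) = -(-6358)/(-6550 + 5*√1754) = 6358/(-6550 + 5*√1754)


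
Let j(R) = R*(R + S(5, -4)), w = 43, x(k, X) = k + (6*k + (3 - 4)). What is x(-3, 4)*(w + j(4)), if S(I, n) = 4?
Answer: -1650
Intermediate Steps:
x(k, X) = -1 + 7*k (x(k, X) = k + (6*k - 1) = k + (-1 + 6*k) = -1 + 7*k)
j(R) = R*(4 + R) (j(R) = R*(R + 4) = R*(4 + R))
x(-3, 4)*(w + j(4)) = (-1 + 7*(-3))*(43 + 4*(4 + 4)) = (-1 - 21)*(43 + 4*8) = -22*(43 + 32) = -22*75 = -1650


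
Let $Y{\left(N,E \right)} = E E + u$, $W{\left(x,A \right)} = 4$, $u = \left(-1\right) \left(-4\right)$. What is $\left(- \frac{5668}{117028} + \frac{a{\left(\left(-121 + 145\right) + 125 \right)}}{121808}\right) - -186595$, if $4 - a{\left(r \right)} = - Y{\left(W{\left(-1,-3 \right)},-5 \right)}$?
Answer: $\frac{664975269689865}{3563736656} \approx 1.866 \cdot 10^{5}$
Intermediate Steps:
$u = 4$
$Y{\left(N,E \right)} = 4 + E^{2}$ ($Y{\left(N,E \right)} = E E + 4 = E^{2} + 4 = 4 + E^{2}$)
$a{\left(r \right)} = 33$ ($a{\left(r \right)} = 4 - - (4 + \left(-5\right)^{2}) = 4 - - (4 + 25) = 4 - \left(-1\right) 29 = 4 - -29 = 4 + 29 = 33$)
$\left(- \frac{5668}{117028} + \frac{a{\left(\left(-121 + 145\right) + 125 \right)}}{121808}\right) - -186595 = \left(- \frac{5668}{117028} + \frac{33}{121808}\right) - -186595 = \left(\left(-5668\right) \frac{1}{117028} + 33 \cdot \frac{1}{121808}\right) + 186595 = \left(- \frac{1417}{29257} + \frac{33}{121808}\right) + 186595 = - \frac{171636455}{3563736656} + 186595 = \frac{664975269689865}{3563736656}$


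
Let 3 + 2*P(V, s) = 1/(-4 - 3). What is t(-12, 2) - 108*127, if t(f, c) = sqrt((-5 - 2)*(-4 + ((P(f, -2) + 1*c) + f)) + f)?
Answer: -13716 + sqrt(97) ≈ -13706.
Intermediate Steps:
P(V, s) = -11/7 (P(V, s) = -3/2 + 1/(2*(-4 - 3)) = -3/2 + (1/2)/(-7) = -3/2 + (1/2)*(-1/7) = -3/2 - 1/14 = -11/7)
t(f, c) = sqrt(39 - 7*c - 6*f) (t(f, c) = sqrt((-5 - 2)*(-4 + ((-11/7 + 1*c) + f)) + f) = sqrt(-7*(-4 + ((-11/7 + c) + f)) + f) = sqrt(-7*(-4 + (-11/7 + c + f)) + f) = sqrt(-7*(-39/7 + c + f) + f) = sqrt((39 - 7*c - 7*f) + f) = sqrt(39 - 7*c - 6*f))
t(-12, 2) - 108*127 = sqrt(39 - 7*2 - 6*(-12)) - 108*127 = sqrt(39 - 14 + 72) - 13716 = sqrt(97) - 13716 = -13716 + sqrt(97)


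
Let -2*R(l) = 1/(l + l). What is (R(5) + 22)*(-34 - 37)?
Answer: -31169/20 ≈ -1558.4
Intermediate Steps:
R(l) = -1/(4*l) (R(l) = -1/(2*(l + l)) = -1/(2*l)/2 = -1/(4*l))
(R(5) + 22)*(-34 - 37) = (-¼/5 + 22)*(-34 - 37) = (-¼*⅕ + 22)*(-71) = (-1/20 + 22)*(-71) = (439/20)*(-71) = -31169/20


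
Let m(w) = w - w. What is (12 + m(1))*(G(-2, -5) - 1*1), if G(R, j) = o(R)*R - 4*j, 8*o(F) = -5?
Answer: 243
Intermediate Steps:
o(F) = -5/8 (o(F) = (1/8)*(-5) = -5/8)
m(w) = 0
G(R, j) = -4*j - 5*R/8 (G(R, j) = -5*R/8 - 4*j = -4*j - 5*R/8)
(12 + m(1))*(G(-2, -5) - 1*1) = (12 + 0)*((-4*(-5) - 5/8*(-2)) - 1*1) = 12*((20 + 5/4) - 1) = 12*(85/4 - 1) = 12*(81/4) = 243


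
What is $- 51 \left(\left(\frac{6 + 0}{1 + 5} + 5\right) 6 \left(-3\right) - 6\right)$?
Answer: $5814$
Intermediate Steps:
$- 51 \left(\left(\frac{6 + 0}{1 + 5} + 5\right) 6 \left(-3\right) - 6\right) = - 51 \left(\left(\frac{6}{6} + 5\right) 6 \left(-3\right) - 6\right) = - 51 \left(\left(6 \cdot \frac{1}{6} + 5\right) 6 \left(-3\right) - 6\right) = - 51 \left(\left(1 + 5\right) 6 \left(-3\right) - 6\right) = - 51 \left(6 \cdot 6 \left(-3\right) - 6\right) = - 51 \left(36 \left(-3\right) - 6\right) = - 51 \left(-108 - 6\right) = \left(-51\right) \left(-114\right) = 5814$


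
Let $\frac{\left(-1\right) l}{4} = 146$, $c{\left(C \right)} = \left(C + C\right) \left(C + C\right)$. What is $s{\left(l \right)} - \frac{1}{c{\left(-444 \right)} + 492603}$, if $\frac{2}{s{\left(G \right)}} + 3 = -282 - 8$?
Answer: $- \frac{2562587}{375376071} \approx -0.0068267$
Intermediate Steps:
$c{\left(C \right)} = 4 C^{2}$ ($c{\left(C \right)} = 2 C 2 C = 4 C^{2}$)
$l = -584$ ($l = \left(-4\right) 146 = -584$)
$s{\left(G \right)} = - \frac{2}{293}$ ($s{\left(G \right)} = \frac{2}{-3 - 290} = \frac{2}{-293} = 2 \left(- \frac{1}{293}\right) = - \frac{2}{293}$)
$s{\left(l \right)} - \frac{1}{c{\left(-444 \right)} + 492603} = - \frac{2}{293} - \frac{1}{4 \left(-444\right)^{2} + 492603} = - \frac{2}{293} - \frac{1}{4 \cdot 197136 + 492603} = - \frac{2}{293} - \frac{1}{788544 + 492603} = - \frac{2}{293} - \frac{1}{1281147} = - \frac{2562587}{375376071}$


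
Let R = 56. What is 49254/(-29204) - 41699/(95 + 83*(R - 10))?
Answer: -100750607/8162518 ≈ -12.343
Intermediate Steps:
49254/(-29204) - 41699/(95 + 83*(R - 10)) = 49254/(-29204) - 41699/(95 + 83*(56 - 10)) = 49254*(-1/29204) - 41699/(95 + 83*46) = -24627/14602 - 41699/(95 + 3818) = -24627/14602 - 41699/3913 = -24627/14602 - 41699*1/3913 = -24627/14602 - 5957/559 = -100750607/8162518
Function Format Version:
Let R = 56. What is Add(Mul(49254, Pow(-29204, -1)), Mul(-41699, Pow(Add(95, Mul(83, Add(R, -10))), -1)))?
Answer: Rational(-100750607, 8162518) ≈ -12.343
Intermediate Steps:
Add(Mul(49254, Pow(-29204, -1)), Mul(-41699, Pow(Add(95, Mul(83, Add(R, -10))), -1))) = Add(Mul(49254, Pow(-29204, -1)), Mul(-41699, Pow(Add(95, Mul(83, Add(56, -10))), -1))) = Add(Mul(49254, Rational(-1, 29204)), Mul(-41699, Pow(Add(95, Mul(83, 46)), -1))) = Add(Rational(-24627, 14602), Mul(-41699, Pow(Add(95, 3818), -1))) = Add(Rational(-24627, 14602), Mul(-41699, Pow(3913, -1))) = Add(Rational(-24627, 14602), Mul(-41699, Rational(1, 3913))) = Add(Rational(-24627, 14602), Rational(-5957, 559)) = Rational(-100750607, 8162518)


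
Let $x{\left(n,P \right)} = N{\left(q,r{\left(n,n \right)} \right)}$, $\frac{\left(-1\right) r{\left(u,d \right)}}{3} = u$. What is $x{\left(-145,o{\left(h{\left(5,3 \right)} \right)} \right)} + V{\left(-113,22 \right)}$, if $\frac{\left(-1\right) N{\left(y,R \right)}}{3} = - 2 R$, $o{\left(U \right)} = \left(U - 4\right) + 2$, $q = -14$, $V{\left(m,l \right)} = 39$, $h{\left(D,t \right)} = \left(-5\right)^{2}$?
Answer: $2649$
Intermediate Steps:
$h{\left(D,t \right)} = 25$
$r{\left(u,d \right)} = - 3 u$
$o{\left(U \right)} = -2 + U$ ($o{\left(U \right)} = \left(-4 + U\right) + 2 = -2 + U$)
$N{\left(y,R \right)} = 6 R$ ($N{\left(y,R \right)} = - 3 \left(- 2 R\right) = 6 R$)
$x{\left(n,P \right)} = - 18 n$ ($x{\left(n,P \right)} = 6 \left(- 3 n\right) = - 18 n$)
$x{\left(-145,o{\left(h{\left(5,3 \right)} \right)} \right)} + V{\left(-113,22 \right)} = \left(-18\right) \left(-145\right) + 39 = 2610 + 39 = 2649$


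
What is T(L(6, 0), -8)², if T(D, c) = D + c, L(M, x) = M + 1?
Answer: 1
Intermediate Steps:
L(M, x) = 1 + M
T(L(6, 0), -8)² = ((1 + 6) - 8)² = (7 - 8)² = (-1)² = 1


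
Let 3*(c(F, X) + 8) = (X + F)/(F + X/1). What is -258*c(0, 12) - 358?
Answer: 1620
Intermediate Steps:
c(F, X) = -23/3 (c(F, X) = -8 + ((X + F)/(F + X/1))/3 = -8 + ((F + X)/(F + X*1))/3 = -8 + ((F + X)/(F + X))/3 = -8 + (⅓)*1 = -8 + ⅓ = -23/3)
-258*c(0, 12) - 358 = -258*(-23/3) - 358 = 1978 - 358 = 1620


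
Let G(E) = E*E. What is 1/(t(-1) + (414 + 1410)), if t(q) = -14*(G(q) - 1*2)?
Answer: 1/1838 ≈ 0.00054407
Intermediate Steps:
G(E) = E²
t(q) = 28 - 14*q² (t(q) = -14*(q² - 1*2) = -14*(q² - 2) = -14*(-2 + q²) = 28 - 14*q²)
1/(t(-1) + (414 + 1410)) = 1/((28 - 14*(-1)²) + (414 + 1410)) = 1/((28 - 14*1) + 1824) = 1/((28 - 14) + 1824) = 1/(14 + 1824) = 1/1838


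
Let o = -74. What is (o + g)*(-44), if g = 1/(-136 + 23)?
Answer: 367972/113 ≈ 3256.4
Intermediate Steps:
g = -1/113 (g = 1/(-113) = -1/113 ≈ -0.0088496)
(o + g)*(-44) = (-74 - 1/113)*(-44) = -8363/113*(-44) = 367972/113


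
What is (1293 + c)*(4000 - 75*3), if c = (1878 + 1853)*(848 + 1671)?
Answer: 35483799550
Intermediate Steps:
c = 9398389 (c = 3731*2519 = 9398389)
(1293 + c)*(4000 - 75*3) = (1293 + 9398389)*(4000 - 75*3) = 9399682*(4000 - 225) = 9399682*3775 = 35483799550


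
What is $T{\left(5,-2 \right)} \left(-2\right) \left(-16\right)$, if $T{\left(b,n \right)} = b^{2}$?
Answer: $800$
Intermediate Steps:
$T{\left(5,-2 \right)} \left(-2\right) \left(-16\right) = 5^{2} \left(-2\right) \left(-16\right) = 25 \left(-2\right) \left(-16\right) = \left(-50\right) \left(-16\right) = 800$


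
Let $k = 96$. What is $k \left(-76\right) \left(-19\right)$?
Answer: $138624$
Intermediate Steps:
$k \left(-76\right) \left(-19\right) = 96 \left(-76\right) \left(-19\right) = \left(-7296\right) \left(-19\right) = 138624$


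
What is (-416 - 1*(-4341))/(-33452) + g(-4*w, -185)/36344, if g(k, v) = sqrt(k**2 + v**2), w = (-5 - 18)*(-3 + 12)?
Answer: -3925/33452 + sqrt(719809)/36344 ≈ -0.093988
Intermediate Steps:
w = -207 (w = -23*9 = -207)
(-416 - 1*(-4341))/(-33452) + g(-4*w, -185)/36344 = (-416 - 1*(-4341))/(-33452) + sqrt((-4*(-207))**2 + (-185)**2)/36344 = (-416 + 4341)*(-1/33452) + sqrt(828**2 + 34225)*(1/36344) = 3925*(-1/33452) + sqrt(685584 + 34225)*(1/36344) = -3925/33452 + sqrt(719809)*(1/36344) = -3925/33452 + sqrt(719809)/36344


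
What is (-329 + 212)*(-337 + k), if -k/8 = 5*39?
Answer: 221949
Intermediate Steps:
k = -1560 (k = -40*39 = -8*195 = -1560)
(-329 + 212)*(-337 + k) = (-329 + 212)*(-337 - 1560) = -117*(-1897) = 221949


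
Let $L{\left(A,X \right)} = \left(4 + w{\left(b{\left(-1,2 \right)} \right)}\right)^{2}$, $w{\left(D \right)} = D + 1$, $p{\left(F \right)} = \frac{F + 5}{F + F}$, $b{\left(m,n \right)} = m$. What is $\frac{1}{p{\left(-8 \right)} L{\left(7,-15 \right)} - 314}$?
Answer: $- \frac{1}{311} \approx -0.0032154$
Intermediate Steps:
$p{\left(F \right)} = \frac{5 + F}{2 F}$
$w{\left(D \right)} = 1 + D$
$L{\left(A,X \right)} = 16$ ($L{\left(A,X \right)} = \left(4 + \left(1 - 1\right)\right)^{2} = \left(4 + 0\right)^{2} = 4^{2} = 16$)
$\frac{1}{p{\left(-8 \right)} L{\left(7,-15 \right)} - 314} = \frac{1}{\frac{5 - 8}{2 \left(-8\right)} 16 - 314} = \frac{1}{\frac{1}{2} \left(- \frac{1}{8}\right) \left(-3\right) 16 - 314} = \frac{1}{\frac{3}{16} \cdot 16 - 314} = \frac{1}{3 - 314} = \frac{1}{-311} = - \frac{1}{311}$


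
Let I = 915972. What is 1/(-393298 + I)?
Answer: 1/522674 ≈ 1.9132e-6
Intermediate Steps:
1/(-393298 + I) = 1/(-393298 + 915972) = 1/522674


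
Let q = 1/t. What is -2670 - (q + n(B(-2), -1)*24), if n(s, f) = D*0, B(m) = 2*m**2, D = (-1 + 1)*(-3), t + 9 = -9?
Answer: -48059/18 ≈ -2669.9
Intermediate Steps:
t = -18 (t = -9 - 9 = -18)
D = 0 (D = 0*(-3) = 0)
n(s, f) = 0 (n(s, f) = 0*0 = 0)
q = -1/18 (q = 1/(-18) = -1/18 ≈ -0.055556)
-2670 - (q + n(B(-2), -1)*24) = -2670 - (-1/18 + 0*24) = -2670 - (-1/18 + 0) = -2670 - 1*(-1/18) = -2670 + 1/18 = -48059/18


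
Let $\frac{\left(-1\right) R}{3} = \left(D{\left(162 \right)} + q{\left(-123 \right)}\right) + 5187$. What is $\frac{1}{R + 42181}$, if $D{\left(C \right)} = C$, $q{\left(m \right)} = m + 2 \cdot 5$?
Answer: $\frac{1}{26473} \approx 3.7774 \cdot 10^{-5}$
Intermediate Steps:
$q{\left(m \right)} = 10 + m$ ($q{\left(m \right)} = m + 10 = 10 + m$)
$R = -15708$ ($R = - 3 \left(\left(162 + \left(10 - 123\right)\right) + 5187\right) = - 3 \left(\left(162 - 113\right) + 5187\right) = - 3 \left(49 + 5187\right) = \left(-3\right) 5236 = -15708$)
$\frac{1}{R + 42181} = \frac{1}{-15708 + 42181} = \frac{1}{26473}$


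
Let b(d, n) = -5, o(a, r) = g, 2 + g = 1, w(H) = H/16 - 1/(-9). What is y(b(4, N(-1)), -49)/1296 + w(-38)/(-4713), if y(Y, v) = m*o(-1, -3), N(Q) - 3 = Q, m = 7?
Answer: -10019/2036016 ≈ -0.0049209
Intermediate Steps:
w(H) = 1/9 + H/16 (w(H) = H*(1/16) - 1*(-1/9) = H/16 + 1/9 = 1/9 + H/16)
g = -1 (g = -2 + 1 = -1)
N(Q) = 3 + Q
o(a, r) = -1
y(Y, v) = -7 (y(Y, v) = 7*(-1) = -7)
y(b(4, N(-1)), -49)/1296 + w(-38)/(-4713) = -7/1296 + (1/9 + (1/16)*(-38))/(-4713) = -7*1/1296 + (1/9 - 19/8)*(-1/4713) = -7/1296 - 163/72*(-1/4713) = -7/1296 + 163/339336 = -10019/2036016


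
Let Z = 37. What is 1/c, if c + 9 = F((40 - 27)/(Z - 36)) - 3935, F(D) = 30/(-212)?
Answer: -106/418079 ≈ -0.00025354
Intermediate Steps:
F(D) = -15/106 (F(D) = 30*(-1/212) = -15/106)
c = -418079/106 (c = -9 + (-15/106 - 3935) = -9 - 417125/106 = -418079/106 ≈ -3944.1)
1/c = 1/(-418079/106) = -106/418079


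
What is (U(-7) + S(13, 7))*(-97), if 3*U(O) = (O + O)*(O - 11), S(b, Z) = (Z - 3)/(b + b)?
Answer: -106118/13 ≈ -8162.9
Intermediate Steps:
S(b, Z) = (-3 + Z)/(2*b) (S(b, Z) = (-3 + Z)/((2*b)) = (-3 + Z)*(1/(2*b)) = (-3 + Z)/(2*b))
U(O) = 2*O*(-11 + O)/3 (U(O) = ((O + O)*(O - 11))/3 = ((2*O)*(-11 + O))/3 = (2*O*(-11 + O))/3 = 2*O*(-11 + O)/3)
(U(-7) + S(13, 7))*(-97) = ((⅔)*(-7)*(-11 - 7) + (½)*(-3 + 7)/13)*(-97) = ((⅔)*(-7)*(-18) + (½)*(1/13)*4)*(-97) = (84 + 2/13)*(-97) = (1094/13)*(-97) = -106118/13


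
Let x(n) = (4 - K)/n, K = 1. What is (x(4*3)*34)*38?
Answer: 323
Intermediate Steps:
x(n) = 3/n (x(n) = (4 - 1*1)/n = (4 - 1)/n = 3/n)
(x(4*3)*34)*38 = ((3/((4*3)))*34)*38 = ((3/12)*34)*38 = ((3*(1/12))*34)*38 = ((¼)*34)*38 = (17/2)*38 = 323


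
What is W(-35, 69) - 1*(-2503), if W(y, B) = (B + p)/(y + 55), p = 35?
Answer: 12541/5 ≈ 2508.2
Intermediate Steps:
W(y, B) = (35 + B)/(55 + y) (W(y, B) = (B + 35)/(y + 55) = (35 + B)/(55 + y))
W(-35, 69) - 1*(-2503) = (35 + 69)/(55 - 35) - 1*(-2503) = 104/20 + 2503 = (1/20)*104 + 2503 = 26/5 + 2503 = 12541/5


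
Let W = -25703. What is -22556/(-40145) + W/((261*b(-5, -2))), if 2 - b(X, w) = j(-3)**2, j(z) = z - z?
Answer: -1020072703/20955690 ≈ -48.678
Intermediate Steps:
j(z) = 0
b(X, w) = 2 (b(X, w) = 2 - 1*0**2 = 2 - 1*0 = 2 + 0 = 2)
-22556/(-40145) + W/((261*b(-5, -2))) = -22556/(-40145) - 25703/(261*2) = -22556*(-1/40145) - 25703/522 = 22556/40145 - 25703*1/522 = 22556/40145 - 25703/522 = -1020072703/20955690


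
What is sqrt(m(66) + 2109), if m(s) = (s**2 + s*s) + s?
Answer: sqrt(10887) ≈ 104.34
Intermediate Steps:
m(s) = s + 2*s**2 (m(s) = (s**2 + s**2) + s = 2*s**2 + s = s + 2*s**2)
sqrt(m(66) + 2109) = sqrt(66*(1 + 2*66) + 2109) = sqrt(66*(1 + 132) + 2109) = sqrt(66*133 + 2109) = sqrt(8778 + 2109) = sqrt(10887)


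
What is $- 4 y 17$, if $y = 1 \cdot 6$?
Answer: $-408$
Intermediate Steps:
$y = 6$
$- 4 y 17 = \left(-4\right) 6 \cdot 17 = \left(-24\right) 17 = -408$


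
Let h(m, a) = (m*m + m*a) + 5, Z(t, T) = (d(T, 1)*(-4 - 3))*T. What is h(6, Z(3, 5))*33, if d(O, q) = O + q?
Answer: -40227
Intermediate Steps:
Z(t, T) = T*(-7 - 7*T) (Z(t, T) = ((T + 1)*(-4 - 3))*T = ((1 + T)*(-7))*T = (-7 - 7*T)*T = T*(-7 - 7*T))
h(m, a) = 5 + m² + a*m (h(m, a) = (m² + a*m) + 5 = 5 + m² + a*m)
h(6, Z(3, 5))*33 = (5 + 6² - 7*5*(1 + 5)*6)*33 = (5 + 36 - 7*5*6*6)*33 = (5 + 36 - 210*6)*33 = (5 + 36 - 1260)*33 = -1219*33 = -40227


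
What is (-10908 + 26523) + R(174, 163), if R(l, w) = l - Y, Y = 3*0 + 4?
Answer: 15785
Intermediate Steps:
Y = 4 (Y = 0 + 4 = 4)
R(l, w) = -4 + l (R(l, w) = l - 1*4 = l - 4 = -4 + l)
(-10908 + 26523) + R(174, 163) = (-10908 + 26523) + (-4 + 174) = 15615 + 170 = 15785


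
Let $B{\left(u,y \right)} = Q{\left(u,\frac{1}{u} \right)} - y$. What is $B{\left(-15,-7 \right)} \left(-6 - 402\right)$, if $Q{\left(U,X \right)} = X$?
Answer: $- \frac{14144}{5} \approx -2828.8$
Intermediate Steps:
$B{\left(u,y \right)} = \frac{1}{u} - y$
$B{\left(-15,-7 \right)} \left(-6 - 402\right) = \left(\frac{1}{-15} - -7\right) \left(-6 - 402\right) = \left(- \frac{1}{15} + 7\right) \left(-408\right) = \frac{104}{15} \left(-408\right) = - \frac{14144}{5}$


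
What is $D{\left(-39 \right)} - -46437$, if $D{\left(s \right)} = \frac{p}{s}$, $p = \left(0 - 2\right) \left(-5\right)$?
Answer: $\frac{1811033}{39} \approx 46437.0$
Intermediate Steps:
$p = 10$ ($p = \left(-2\right) \left(-5\right) = 10$)
$D{\left(s \right)} = \frac{10}{s}$
$D{\left(-39 \right)} - -46437 = \frac{10}{-39} - -46437 = 10 \left(- \frac{1}{39}\right) + 46437 = - \frac{10}{39} + 46437 = \frac{1811033}{39}$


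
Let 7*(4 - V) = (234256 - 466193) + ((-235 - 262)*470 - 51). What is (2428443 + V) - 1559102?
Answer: 6550993/7 ≈ 9.3586e+5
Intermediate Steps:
V = 465606/7 (V = 4 - ((234256 - 466193) + ((-235 - 262)*470 - 51))/7 = 4 - (-231937 + (-497*470 - 51))/7 = 4 - (-231937 + (-233590 - 51))/7 = 4 - (-231937 - 233641)/7 = 4 - ⅐*(-465578) = 4 + 465578/7 = 465606/7 ≈ 66515.)
(2428443 + V) - 1559102 = (2428443 + 465606/7) - 1559102 = 17464707/7 - 1559102 = 6550993/7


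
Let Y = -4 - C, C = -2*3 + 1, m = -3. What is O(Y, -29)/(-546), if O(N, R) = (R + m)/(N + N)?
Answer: 8/273 ≈ 0.029304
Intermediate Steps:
C = -5 (C = -6 + 1 = -5)
Y = 1 (Y = -4 - 1*(-5) = -4 + 5 = 1)
O(N, R) = (-3 + R)/(2*N) (O(N, R) = (R - 3)/(N + N) = (-3 + R)/((2*N)) = (-3 + R)*(1/(2*N)) = (-3 + R)/(2*N))
O(Y, -29)/(-546) = ((½)*(-3 - 29)/1)/(-546) = ((½)*1*(-32))*(-1/546) = -16*(-1/546) = 8/273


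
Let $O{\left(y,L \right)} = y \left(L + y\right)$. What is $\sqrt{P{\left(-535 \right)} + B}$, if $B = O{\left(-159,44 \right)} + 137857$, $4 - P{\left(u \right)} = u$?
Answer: $3 \sqrt{17409} \approx 395.83$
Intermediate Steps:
$P{\left(u \right)} = 4 - u$
$B = 156142$ ($B = - 159 \left(44 - 159\right) + 137857 = \left(-159\right) \left(-115\right) + 137857 = 18285 + 137857 = 156142$)
$\sqrt{P{\left(-535 \right)} + B} = \sqrt{\left(4 - -535\right) + 156142} = \sqrt{\left(4 + 535\right) + 156142} = \sqrt{539 + 156142} = \sqrt{156681} = 3 \sqrt{17409}$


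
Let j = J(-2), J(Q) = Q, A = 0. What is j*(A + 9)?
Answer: -18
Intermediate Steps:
j = -2
j*(A + 9) = -2*(0 + 9) = -2*9 = -18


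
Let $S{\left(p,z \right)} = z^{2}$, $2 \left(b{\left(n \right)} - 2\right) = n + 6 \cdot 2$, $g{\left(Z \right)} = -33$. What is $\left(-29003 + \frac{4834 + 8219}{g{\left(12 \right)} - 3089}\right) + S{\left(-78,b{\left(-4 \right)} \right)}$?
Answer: $- \frac{90448027}{3122} \approx -28971.0$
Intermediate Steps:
$b{\left(n \right)} = 8 + \frac{n}{2}$ ($b{\left(n \right)} = 2 + \frac{n + 6 \cdot 2}{2} = 2 + \frac{n + 12}{2} = 2 + \frac{12 + n}{2} = 2 + \left(6 + \frac{n}{2}\right) = 8 + \frac{n}{2}$)
$\left(-29003 + \frac{4834 + 8219}{g{\left(12 \right)} - 3089}\right) + S{\left(-78,b{\left(-4 \right)} \right)} = \left(-29003 + \frac{4834 + 8219}{-33 - 3089}\right) + \left(8 + \frac{1}{2} \left(-4\right)\right)^{2} = \left(-29003 + \frac{13053}{-3122}\right) + \left(8 - 2\right)^{2} = \left(-29003 + 13053 \left(- \frac{1}{3122}\right)\right) + 6^{2} = \left(-29003 - \frac{13053}{3122}\right) + 36 = - \frac{90560419}{3122} + 36 = - \frac{90448027}{3122}$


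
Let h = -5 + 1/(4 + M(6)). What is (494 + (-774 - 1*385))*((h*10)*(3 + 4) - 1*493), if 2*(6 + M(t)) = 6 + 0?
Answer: 514045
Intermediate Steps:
M(t) = -3 (M(t) = -6 + (6 + 0)/2 = -6 + (1/2)*6 = -6 + 3 = -3)
h = -4 (h = -5 + 1/(4 - 3) = -5 + 1/1 = -5 + 1 = -4)
(494 + (-774 - 1*385))*((h*10)*(3 + 4) - 1*493) = (494 + (-774 - 1*385))*((-4*10)*(3 + 4) - 1*493) = (494 + (-774 - 385))*(-40*7 - 493) = (494 - 1159)*(-280 - 493) = -665*(-773) = 514045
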